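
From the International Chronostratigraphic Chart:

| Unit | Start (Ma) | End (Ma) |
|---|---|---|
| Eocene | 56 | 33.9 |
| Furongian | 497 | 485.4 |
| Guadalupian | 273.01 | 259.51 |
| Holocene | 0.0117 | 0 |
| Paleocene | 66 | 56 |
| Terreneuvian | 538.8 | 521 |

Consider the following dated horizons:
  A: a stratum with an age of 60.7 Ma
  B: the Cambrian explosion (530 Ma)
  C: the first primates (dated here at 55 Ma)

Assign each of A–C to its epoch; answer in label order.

A: 60.7 Ma lies in 66–56 Ma, so Paleocene.
B: 530 Ma lies in 538.8–521 Ma, so Terreneuvian.
C: 55 Ma lies in 56–33.9 Ma, so Eocene.

A — Paleocene; B — Terreneuvian; C — Eocene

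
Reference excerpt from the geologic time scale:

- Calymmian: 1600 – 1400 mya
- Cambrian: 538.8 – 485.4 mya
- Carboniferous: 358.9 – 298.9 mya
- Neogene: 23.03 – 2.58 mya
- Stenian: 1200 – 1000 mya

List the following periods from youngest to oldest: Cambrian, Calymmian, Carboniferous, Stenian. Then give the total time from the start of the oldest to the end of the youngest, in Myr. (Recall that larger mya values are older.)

Start ages (Ma): Calymmian 1600, Stenian 1200, Cambrian 538.8, Carboniferous 358.9.
Ordered youngest to oldest: Carboniferous, Cambrian, Stenian, Calymmian.
Span = 1600 − 298.9 = 1301.1 Myr.

Carboniferous → Cambrian → Stenian → Calymmian; total span 1301.1 Myr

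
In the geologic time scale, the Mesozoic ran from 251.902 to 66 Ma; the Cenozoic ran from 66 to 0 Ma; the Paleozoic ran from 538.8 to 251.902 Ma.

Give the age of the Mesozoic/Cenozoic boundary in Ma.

The Mesozoic ends and the Cenozoic begins at 66 Ma.

66 Ma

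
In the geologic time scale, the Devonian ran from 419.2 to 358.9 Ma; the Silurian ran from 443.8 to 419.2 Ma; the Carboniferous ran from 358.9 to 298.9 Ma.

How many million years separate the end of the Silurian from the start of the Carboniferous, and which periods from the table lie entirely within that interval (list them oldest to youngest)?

End of Silurian = 419.2 Ma; start of Carboniferous = 358.9 Ma.
Gap = 419.2 − 358.9 = 60.3 Myr.
Periods wholly inside 419.2–358.9 Ma: Devonian (419.2–358.9).

60.3 million years; Devonian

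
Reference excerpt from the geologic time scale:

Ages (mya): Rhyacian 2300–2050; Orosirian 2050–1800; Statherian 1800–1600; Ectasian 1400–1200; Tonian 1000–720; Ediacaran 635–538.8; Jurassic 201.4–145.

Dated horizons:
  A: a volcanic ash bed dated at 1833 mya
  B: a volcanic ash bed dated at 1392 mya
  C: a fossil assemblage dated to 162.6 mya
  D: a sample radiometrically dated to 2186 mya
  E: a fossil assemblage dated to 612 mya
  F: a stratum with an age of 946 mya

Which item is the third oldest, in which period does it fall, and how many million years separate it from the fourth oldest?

Larger Ma means older, so oldest first: D 2186 > A 1833 > B 1392 > F 946 > E 612 > C 162.6.
Counting 3 along gives B (1392 Ma); the excerpt puts that inside the Ectasian, 1400–1200 Ma.
Next in line is F (946 Ma), and 1392 − 946 = 446 Myr.

B, in the Ectasian; 446 million years to F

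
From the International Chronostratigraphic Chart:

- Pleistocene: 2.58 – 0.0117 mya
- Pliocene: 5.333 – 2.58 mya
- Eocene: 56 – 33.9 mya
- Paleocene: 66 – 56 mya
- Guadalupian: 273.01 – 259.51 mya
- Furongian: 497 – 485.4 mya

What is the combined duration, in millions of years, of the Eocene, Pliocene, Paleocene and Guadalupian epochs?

48.353 million years

Each duration: Eocene = 22.1; Pliocene = 2.753; Paleocene = 10; Guadalupian = 13.5.
Sum: 22.1 + 2.753 + 10 + 13.5 = 48.353 Myr.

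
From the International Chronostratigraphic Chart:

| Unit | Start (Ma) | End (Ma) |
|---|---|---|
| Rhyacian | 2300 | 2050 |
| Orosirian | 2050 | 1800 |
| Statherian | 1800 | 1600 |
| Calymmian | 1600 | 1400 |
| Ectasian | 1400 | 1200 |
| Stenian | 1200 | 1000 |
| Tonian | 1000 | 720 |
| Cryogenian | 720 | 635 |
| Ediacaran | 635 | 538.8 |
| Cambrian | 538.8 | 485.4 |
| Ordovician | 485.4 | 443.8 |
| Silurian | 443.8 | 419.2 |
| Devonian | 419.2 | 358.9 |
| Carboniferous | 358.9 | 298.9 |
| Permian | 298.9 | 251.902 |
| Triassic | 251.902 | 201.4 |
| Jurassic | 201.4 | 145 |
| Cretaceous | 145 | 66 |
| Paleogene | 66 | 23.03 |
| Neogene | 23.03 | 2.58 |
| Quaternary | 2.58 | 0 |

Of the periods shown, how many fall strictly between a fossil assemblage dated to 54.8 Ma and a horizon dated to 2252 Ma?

17

The older date is 2252 Ma and the younger is 54.8 Ma.
Periods with start < 2252 and end > 54.8 Ma: Orosirian (2050–1800), Statherian (1800–1600), Calymmian (1600–1400), Ectasian (1400–1200), Stenian (1200–1000), Tonian (1000–720), Cryogenian (720–635), Ediacaran (635–538.8), Cambrian (538.8–485.4), Ordovician (485.4–443.8), Silurian (443.8–419.2), Devonian (419.2–358.9), Carboniferous (358.9–298.9), Permian (298.9–251.902), Triassic (251.902–201.4), Jurassic (201.4–145), Cretaceous (145–66).
That is 17 complete periods.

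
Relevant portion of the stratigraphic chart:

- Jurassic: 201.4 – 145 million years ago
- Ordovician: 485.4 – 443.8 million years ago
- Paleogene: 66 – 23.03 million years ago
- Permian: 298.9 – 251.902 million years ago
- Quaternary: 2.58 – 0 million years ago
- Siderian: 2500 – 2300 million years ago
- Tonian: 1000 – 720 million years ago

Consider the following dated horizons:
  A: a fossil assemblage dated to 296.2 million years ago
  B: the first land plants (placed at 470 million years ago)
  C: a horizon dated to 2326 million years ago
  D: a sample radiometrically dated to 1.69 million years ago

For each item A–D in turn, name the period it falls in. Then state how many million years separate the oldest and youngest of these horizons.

A — Permian; B — Ordovician; C — Siderian; D — Quaternary; span 2324.31 million years

A: 296.2 Ma lies in 298.9–251.902 Ma, so Permian.
B: 470 Ma lies in 485.4–443.8 Ma, so Ordovician.
C: 2326 Ma lies in 2500–2300 Ma, so Siderian.
D: 1.69 Ma lies in 2.58–0 Ma, so Quaternary.
Oldest = 2326 Ma, youngest = 1.69 Ma → span 2324.31 Myr.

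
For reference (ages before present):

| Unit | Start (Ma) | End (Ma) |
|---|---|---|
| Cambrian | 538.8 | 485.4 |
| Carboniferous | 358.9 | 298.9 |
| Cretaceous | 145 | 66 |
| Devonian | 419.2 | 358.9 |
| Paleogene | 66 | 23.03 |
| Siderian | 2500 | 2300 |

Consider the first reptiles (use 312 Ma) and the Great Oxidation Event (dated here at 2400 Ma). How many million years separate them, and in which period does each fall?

2088 million years apart; the first in the Carboniferous, the second in the Siderian

Elapsed time: 2400 − 312 = 2088 Myr.
312 Ma lies within 358.9–298.9 Ma: Carboniferous.
2400 Ma lies within 2500–2300 Ma: Siderian.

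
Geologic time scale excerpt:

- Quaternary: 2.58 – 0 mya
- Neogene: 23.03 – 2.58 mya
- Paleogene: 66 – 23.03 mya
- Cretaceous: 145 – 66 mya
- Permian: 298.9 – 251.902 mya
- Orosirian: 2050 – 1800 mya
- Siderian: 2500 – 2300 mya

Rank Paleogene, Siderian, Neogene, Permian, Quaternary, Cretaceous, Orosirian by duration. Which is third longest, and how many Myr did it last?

Durations: Paleogene 42.97; Siderian 200; Neogene 20.45; Permian 46.998; Quaternary 2.58; Cretaceous 79; Orosirian 250 Myr.
Sorted longest-first: Orosirian (250), Siderian (200), Cretaceous (79), Permian (46.998), Paleogene (42.97), Neogene (20.45), Quaternary (2.58).
The third longest is Cretaceous at 79 Myr.

Cretaceous, 79 million years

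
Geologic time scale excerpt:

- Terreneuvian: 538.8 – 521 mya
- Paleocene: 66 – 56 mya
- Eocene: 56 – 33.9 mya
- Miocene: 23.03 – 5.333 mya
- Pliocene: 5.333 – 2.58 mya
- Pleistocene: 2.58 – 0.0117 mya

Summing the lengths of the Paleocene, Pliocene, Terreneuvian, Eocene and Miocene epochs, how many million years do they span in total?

Each duration: Paleocene = 10; Pliocene = 2.753; Terreneuvian = 17.8; Eocene = 22.1; Miocene = 17.697.
Sum: 10 + 2.753 + 17.8 + 22.1 + 17.697 = 70.35 Myr.

70.35 million years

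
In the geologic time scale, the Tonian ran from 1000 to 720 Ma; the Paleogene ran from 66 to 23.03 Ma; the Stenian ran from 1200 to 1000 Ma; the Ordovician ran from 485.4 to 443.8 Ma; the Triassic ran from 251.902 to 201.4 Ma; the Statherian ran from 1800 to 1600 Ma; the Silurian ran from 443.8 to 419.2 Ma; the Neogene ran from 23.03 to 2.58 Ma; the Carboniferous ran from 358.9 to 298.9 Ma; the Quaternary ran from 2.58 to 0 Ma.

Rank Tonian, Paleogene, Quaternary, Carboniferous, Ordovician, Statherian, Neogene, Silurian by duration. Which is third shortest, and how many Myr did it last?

Durations: Tonian 280; Paleogene 42.97; Quaternary 2.58; Carboniferous 60; Ordovician 41.6; Statherian 200; Neogene 20.45; Silurian 24.6 Myr.
Sorted shortest-first: Quaternary (2.58), Neogene (20.45), Silurian (24.6), Ordovician (41.6), Paleogene (42.97), Carboniferous (60), Statherian (200), Tonian (280).
The third shortest is Silurian at 24.6 Myr.

Silurian, 24.6 million years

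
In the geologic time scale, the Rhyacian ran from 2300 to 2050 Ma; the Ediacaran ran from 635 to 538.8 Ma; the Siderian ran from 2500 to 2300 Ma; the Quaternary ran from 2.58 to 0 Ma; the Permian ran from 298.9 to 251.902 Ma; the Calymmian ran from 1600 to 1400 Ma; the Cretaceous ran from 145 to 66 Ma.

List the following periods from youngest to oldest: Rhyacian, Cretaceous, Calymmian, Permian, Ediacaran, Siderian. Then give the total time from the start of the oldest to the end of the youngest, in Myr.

Cretaceous, Permian, Ediacaran, Calymmian, Rhyacian, Siderian; total span 2434 Myr

From the excerpt: Rhyacian 2300–2050; Cretaceous 145–66; Calymmian 1600–1400; Permian 298.9–251.902; Ediacaran 635–538.8; Siderian 2500–2300 (Ma).
Larger Ma is earlier, so the oldest is Siderian and the youngest is Cretaceous; youngest to oldest: Cretaceous, Permian, Ediacaran, Calymmian, Rhyacian, Siderian.
Oldest start 2500 minus youngest end 66 gives 2434 Myr overall.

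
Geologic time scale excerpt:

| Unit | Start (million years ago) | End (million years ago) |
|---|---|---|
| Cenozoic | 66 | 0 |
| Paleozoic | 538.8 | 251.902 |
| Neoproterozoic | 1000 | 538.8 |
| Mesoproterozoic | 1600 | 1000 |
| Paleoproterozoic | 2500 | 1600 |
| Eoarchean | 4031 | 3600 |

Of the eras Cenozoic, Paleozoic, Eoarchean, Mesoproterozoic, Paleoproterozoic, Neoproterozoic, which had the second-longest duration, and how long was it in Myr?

Durations: Cenozoic 66; Paleozoic 286.898; Eoarchean 431; Mesoproterozoic 600; Paleoproterozoic 900; Neoproterozoic 461.2 Myr.
Sorted longest-first: Paleoproterozoic (900), Mesoproterozoic (600), Neoproterozoic (461.2), Eoarchean (431), Paleozoic (286.898), Cenozoic (66).
The second longest is Mesoproterozoic at 600 Myr.

Mesoproterozoic, 600 million years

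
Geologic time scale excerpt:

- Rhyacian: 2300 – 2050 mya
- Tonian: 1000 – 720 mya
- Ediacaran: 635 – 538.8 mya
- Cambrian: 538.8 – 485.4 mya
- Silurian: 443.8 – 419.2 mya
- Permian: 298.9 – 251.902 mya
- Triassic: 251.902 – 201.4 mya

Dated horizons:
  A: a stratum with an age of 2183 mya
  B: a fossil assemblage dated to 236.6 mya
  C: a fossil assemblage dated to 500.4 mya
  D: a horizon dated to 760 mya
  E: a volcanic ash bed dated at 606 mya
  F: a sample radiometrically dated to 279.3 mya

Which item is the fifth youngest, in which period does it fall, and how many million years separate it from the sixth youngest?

Sorted youngest-first by Ma: B (236.6), F (279.3), C (500.4), E (606), D (760), A (2183).
The fifth youngest is D at 760 Ma, which lies in 1000–720 Ma: the Tonian.
The sixth youngest is A at 2183 Ma; separation = |760 − 2183| = 1423 Myr.

D, in the Tonian; 1423 million years to A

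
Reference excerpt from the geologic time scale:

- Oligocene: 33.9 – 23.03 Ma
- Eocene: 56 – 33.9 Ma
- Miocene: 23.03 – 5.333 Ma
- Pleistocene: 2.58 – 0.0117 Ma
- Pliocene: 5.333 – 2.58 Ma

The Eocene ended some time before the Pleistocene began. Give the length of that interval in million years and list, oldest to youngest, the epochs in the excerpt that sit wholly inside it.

End of Eocene = 33.9 Ma; start of Pleistocene = 2.58 Ma.
Gap = 33.9 − 2.58 = 31.32 Myr.
Epochs wholly inside 33.9–2.58 Ma: Oligocene (33.9–23.03), Miocene (23.03–5.333), Pliocene (5.333–2.58).

31.32 million years; Oligocene, Miocene, Pliocene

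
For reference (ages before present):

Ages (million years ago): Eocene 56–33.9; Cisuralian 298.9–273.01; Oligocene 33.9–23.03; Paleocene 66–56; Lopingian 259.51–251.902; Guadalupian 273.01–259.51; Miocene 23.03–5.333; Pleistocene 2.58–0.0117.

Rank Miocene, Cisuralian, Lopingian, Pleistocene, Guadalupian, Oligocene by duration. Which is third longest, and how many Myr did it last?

Start − end for each: Miocene 23.03 − 5.333 = 17.697; Cisuralian 298.9 − 273.01 = 25.89; Lopingian 259.51 − 251.902 = 7.608; Pleistocene 2.58 − 0.0117 = 2.5683; Guadalupian 273.01 − 259.51 = 13.5; Oligocene 33.9 − 23.03 = 10.87.
Ranking these from longest: Cisuralian > Miocene > Guadalupian > Oligocene > Lopingian > Pleistocene.
Position 3 in that ranking is Guadalupian, which lasted 13.5 Myr.

Guadalupian, 13.5 million years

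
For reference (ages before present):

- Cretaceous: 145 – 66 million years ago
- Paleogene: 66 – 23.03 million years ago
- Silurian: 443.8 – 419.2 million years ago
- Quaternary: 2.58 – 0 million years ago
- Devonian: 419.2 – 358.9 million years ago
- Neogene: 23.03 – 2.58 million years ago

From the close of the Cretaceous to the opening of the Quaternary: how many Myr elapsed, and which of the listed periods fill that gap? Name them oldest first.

63.42 million years; Paleogene, Neogene

The Cretaceous closes at 66 Ma and the Quaternary opens at 2.58 Ma, so the interval is 66 − 2.58 = 63.42 Myr.
A period fits inside if it starts at or after 66 Ma and ends at or before 2.58 Ma; oldest first that gives Paleogene, Neogene.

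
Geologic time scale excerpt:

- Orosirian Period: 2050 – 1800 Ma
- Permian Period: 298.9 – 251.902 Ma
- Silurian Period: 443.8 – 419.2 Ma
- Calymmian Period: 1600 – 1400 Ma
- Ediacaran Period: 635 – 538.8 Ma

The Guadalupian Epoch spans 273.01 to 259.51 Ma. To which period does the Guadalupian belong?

The Guadalupian (273.01–259.51 Ma) lies entirely within 298.9–251.902 Ma, the Permian Period.

Permian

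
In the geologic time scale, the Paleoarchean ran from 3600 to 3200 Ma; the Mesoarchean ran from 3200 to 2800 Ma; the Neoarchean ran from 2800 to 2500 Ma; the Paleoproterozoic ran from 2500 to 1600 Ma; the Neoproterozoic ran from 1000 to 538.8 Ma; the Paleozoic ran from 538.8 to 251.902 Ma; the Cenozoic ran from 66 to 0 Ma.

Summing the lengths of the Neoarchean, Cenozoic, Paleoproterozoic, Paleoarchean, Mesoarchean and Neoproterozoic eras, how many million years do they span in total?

2527.2 million years

Each duration: Neoarchean = 300; Cenozoic = 66; Paleoproterozoic = 900; Paleoarchean = 400; Mesoarchean = 400; Neoproterozoic = 461.2.
Sum: 300 + 66 + 900 + 400 + 400 + 461.2 = 2527.2 Myr.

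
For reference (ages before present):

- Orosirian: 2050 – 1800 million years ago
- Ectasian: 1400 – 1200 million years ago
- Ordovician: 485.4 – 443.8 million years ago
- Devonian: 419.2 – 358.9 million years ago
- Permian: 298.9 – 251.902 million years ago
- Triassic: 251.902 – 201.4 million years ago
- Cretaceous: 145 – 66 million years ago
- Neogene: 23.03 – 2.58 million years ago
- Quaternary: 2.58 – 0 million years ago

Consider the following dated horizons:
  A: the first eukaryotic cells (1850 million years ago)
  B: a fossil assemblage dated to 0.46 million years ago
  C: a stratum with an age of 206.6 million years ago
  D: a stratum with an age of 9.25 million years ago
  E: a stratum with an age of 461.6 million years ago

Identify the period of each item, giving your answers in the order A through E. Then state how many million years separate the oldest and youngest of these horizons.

A: 1850 Ma lies in 2050–1800 Ma, so Orosirian.
B: 0.46 Ma lies in 2.58–0 Ma, so Quaternary.
C: 206.6 Ma lies in 251.902–201.4 Ma, so Triassic.
D: 9.25 Ma lies in 23.03–2.58 Ma, so Neogene.
E: 461.6 Ma lies in 485.4–443.8 Ma, so Ordovician.
Oldest = 1850 Ma, youngest = 0.46 Ma → span 1849.54 Myr.

A — Orosirian; B — Quaternary; C — Triassic; D — Neogene; E — Ordovician; span 1849.54 million years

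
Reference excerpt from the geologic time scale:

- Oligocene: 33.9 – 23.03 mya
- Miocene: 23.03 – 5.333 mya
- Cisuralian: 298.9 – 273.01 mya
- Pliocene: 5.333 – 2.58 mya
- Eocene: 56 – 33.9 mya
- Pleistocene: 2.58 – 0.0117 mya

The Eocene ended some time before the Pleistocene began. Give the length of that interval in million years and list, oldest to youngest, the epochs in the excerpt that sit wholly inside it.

End of Eocene = 33.9 Ma; start of Pleistocene = 2.58 Ma.
Gap = 33.9 − 2.58 = 31.32 Myr.
Epochs wholly inside 33.9–2.58 Ma: Oligocene (33.9–23.03), Miocene (23.03–5.333), Pliocene (5.333–2.58).

31.32 million years; Oligocene, Miocene, Pliocene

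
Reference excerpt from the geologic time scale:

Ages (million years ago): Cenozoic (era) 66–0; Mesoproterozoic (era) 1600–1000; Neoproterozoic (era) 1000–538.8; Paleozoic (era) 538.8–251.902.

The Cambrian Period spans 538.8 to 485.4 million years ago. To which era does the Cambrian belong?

The Cambrian (538.8–485.4 Ma) lies entirely within 538.8–251.902 Ma, the Paleozoic Era.

Paleozoic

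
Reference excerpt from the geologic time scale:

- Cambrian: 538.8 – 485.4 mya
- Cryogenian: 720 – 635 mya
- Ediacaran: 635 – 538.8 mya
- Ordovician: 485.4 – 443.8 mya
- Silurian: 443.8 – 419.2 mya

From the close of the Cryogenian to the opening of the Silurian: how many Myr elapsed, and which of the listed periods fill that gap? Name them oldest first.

End of Cryogenian = 635 Ma; start of Silurian = 443.8 Ma.
Gap = 635 − 443.8 = 191.2 Myr.
Periods wholly inside 635–443.8 Ma: Ediacaran (635–538.8), Cambrian (538.8–485.4), Ordovician (485.4–443.8).

191.2 million years; Ediacaran, Cambrian, Ordovician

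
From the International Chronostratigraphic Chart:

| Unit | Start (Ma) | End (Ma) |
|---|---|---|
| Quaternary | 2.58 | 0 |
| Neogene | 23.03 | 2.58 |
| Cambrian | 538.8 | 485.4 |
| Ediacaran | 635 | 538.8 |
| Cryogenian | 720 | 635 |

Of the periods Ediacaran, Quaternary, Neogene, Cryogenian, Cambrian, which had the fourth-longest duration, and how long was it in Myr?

Neogene, 20.45 million years

Start − end for each: Ediacaran 635 − 538.8 = 96.2; Quaternary 2.58 − 0 = 2.58; Neogene 23.03 − 2.58 = 20.45; Cryogenian 720 − 635 = 85; Cambrian 538.8 − 485.4 = 53.4.
Ranking these from longest: Ediacaran > Cryogenian > Cambrian > Neogene > Quaternary.
Position 4 in that ranking is Neogene, which lasted 20.45 Myr.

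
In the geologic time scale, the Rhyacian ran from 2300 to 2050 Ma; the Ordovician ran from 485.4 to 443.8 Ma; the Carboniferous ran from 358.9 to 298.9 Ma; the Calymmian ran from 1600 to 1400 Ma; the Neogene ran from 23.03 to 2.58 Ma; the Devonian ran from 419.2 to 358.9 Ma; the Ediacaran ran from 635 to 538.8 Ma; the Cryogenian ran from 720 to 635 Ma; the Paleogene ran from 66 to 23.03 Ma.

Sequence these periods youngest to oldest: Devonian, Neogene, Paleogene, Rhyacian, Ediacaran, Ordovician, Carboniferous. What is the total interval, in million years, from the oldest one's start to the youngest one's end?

From the excerpt: Devonian 419.2–358.9; Neogene 23.03–2.58; Paleogene 66–23.03; Rhyacian 2300–2050; Ediacaran 635–538.8; Ordovician 485.4–443.8; Carboniferous 358.9–298.9 (Ma).
Larger Ma is earlier, so the oldest is Rhyacian and the youngest is Neogene; youngest to oldest: Neogene, Paleogene, Carboniferous, Devonian, Ordovician, Ediacaran, Rhyacian.
Oldest start 2300 minus youngest end 2.58 gives 2297.42 Myr overall.

Neogene → Paleogene → Carboniferous → Devonian → Ordovician → Ediacaran → Rhyacian; total span 2297.42 Myr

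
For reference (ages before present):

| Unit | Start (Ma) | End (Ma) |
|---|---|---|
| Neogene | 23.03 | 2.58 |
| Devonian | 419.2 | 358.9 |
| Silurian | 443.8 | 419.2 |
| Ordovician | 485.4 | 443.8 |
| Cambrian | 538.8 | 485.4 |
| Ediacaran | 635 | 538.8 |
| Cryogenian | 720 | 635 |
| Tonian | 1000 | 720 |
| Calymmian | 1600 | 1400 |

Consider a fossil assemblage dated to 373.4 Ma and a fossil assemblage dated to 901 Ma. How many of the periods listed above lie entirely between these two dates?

5

901 Ma sits inside the Tonian (1000–720) and 373.4 Ma inside the Devonian (419.2–358.9); neither of those is wholly between the two dates.
The listed periods lying completely between them are Cryogenian, Ediacaran, Cambrian, Ordovician, Silurian — 5 in all.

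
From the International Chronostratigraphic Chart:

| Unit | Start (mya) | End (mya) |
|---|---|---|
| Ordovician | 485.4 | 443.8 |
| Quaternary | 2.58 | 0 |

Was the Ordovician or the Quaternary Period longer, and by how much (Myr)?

Ordovician: 485.4 − 443.8 = 41.6 Myr.
Quaternary: 2.58 − 0 = 2.58 Myr.
Difference: 41.6 − 2.58 = 39.02 Myr, so the Ordovician was longer.

Ordovician, by 39.02 million years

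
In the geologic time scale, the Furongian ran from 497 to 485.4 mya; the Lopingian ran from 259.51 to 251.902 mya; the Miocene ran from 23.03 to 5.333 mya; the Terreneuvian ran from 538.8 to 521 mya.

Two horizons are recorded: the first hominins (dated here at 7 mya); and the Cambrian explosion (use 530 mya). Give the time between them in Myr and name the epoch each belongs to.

Elapsed time: 530 − 7 = 523 Myr.
7 Ma lies within 23.03–5.333 Ma: Miocene.
530 Ma lies within 538.8–521 Ma: Terreneuvian.

523 million years apart; the first in the Miocene, the second in the Terreneuvian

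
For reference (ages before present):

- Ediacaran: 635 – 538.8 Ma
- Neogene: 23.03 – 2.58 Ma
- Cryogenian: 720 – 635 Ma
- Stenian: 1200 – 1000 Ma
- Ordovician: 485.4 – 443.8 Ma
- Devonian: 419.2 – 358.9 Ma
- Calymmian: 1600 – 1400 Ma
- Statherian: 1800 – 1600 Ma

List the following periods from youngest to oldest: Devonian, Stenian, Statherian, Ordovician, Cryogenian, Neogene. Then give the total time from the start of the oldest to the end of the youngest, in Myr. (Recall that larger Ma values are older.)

Neogene → Devonian → Ordovician → Cryogenian → Stenian → Statherian; total span 1797.42 Myr

Start ages (Ma): Statherian 1800, Stenian 1200, Cryogenian 720, Ordovician 485.4, Devonian 419.2, Neogene 23.03.
Ordered youngest to oldest: Neogene, Devonian, Ordovician, Cryogenian, Stenian, Statherian.
Span = 1800 − 2.58 = 1797.42 Myr.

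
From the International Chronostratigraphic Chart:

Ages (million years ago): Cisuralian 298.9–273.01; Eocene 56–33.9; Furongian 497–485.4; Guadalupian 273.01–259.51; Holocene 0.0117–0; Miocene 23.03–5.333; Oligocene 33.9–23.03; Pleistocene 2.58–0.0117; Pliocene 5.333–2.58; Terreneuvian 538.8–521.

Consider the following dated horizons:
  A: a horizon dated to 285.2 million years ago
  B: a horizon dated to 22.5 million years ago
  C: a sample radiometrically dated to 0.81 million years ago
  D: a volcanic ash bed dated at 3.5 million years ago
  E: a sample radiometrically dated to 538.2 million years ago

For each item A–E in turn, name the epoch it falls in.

A: 285.2 Ma lies in 298.9–273.01 Ma, so Cisuralian.
B: 22.5 Ma lies in 23.03–5.333 Ma, so Miocene.
C: 0.81 Ma lies in 2.58–0.0117 Ma, so Pleistocene.
D: 3.5 Ma lies in 5.333–2.58 Ma, so Pliocene.
E: 538.2 Ma lies in 538.8–521 Ma, so Terreneuvian.

A — Cisuralian; B — Miocene; C — Pleistocene; D — Pliocene; E — Terreneuvian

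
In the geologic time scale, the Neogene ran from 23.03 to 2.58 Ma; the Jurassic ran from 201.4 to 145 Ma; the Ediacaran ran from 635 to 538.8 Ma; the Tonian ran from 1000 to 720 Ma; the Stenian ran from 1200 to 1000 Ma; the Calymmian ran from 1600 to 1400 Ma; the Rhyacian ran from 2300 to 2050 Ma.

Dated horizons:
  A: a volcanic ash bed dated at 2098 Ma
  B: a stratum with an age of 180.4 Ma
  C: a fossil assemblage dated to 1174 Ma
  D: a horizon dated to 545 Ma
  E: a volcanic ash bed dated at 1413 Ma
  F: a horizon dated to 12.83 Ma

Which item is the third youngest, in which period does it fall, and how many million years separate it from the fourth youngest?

D, in the Ediacaran; 629 million years to C

Smaller Ma means younger, so youngest first: F 12.83 < B 180.4 < D 545 < C 1174 < E 1413 < A 2098.
Counting 3 along gives D (545 Ma); the excerpt puts that inside the Ediacaran, 635–538.8 Ma.
Next in line is C (1174 Ma), and 1174 − 545 = 629 Myr.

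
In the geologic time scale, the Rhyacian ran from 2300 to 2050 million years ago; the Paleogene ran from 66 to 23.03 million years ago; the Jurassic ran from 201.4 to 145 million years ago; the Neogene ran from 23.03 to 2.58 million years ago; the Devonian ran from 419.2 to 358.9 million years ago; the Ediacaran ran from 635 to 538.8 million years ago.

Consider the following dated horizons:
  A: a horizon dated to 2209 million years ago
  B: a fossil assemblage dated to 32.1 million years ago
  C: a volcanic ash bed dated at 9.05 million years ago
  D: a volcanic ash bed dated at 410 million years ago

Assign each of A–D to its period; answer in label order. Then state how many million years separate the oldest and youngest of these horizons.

A — Rhyacian; B — Paleogene; C — Neogene; D — Devonian; span 2199.95 million years

Match each age against the start–end ranges in the excerpt: A = 2209 Ma → Rhyacian (2300–2050); B = 32.1 Ma → Paleogene (66–23.03); C = 9.05 Ma → Neogene (23.03–2.58); D = 410 Ma → Devonian (419.2–358.9).
The largest age is 2209 Ma and the smallest is 9.05 Ma; their difference is 2199.95 Myr.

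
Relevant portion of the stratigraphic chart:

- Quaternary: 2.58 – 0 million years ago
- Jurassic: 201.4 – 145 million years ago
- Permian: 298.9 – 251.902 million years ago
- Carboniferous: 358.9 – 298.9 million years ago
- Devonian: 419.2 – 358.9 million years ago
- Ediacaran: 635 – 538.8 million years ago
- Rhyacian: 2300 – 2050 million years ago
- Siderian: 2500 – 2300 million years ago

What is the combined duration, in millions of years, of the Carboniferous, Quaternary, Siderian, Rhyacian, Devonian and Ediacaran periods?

669.08 million years

Each duration: Carboniferous = 60; Quaternary = 2.58; Siderian = 200; Rhyacian = 250; Devonian = 60.3; Ediacaran = 96.2.
Sum: 60 + 2.58 + 200 + 250 + 60.3 + 96.2 = 669.08 Myr.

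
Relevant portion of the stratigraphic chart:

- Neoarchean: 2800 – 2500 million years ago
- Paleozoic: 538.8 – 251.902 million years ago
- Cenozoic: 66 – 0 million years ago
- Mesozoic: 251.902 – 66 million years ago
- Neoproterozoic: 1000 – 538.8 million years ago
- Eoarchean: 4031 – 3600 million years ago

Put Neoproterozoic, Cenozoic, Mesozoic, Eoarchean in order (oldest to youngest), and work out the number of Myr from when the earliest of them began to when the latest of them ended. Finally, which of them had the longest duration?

Eoarchean, Neoproterozoic, Mesozoic, Cenozoic; total span 4031 Myr; longest is Neoproterozoic

From the excerpt: Neoproterozoic 1000–538.8; Cenozoic 66–0; Mesozoic 251.902–66; Eoarchean 4031–3600 (Ma).
Larger Ma is earlier, so the oldest is Eoarchean and the youngest is Cenozoic; oldest to youngest: Eoarchean, Neoproterozoic, Mesozoic, Cenozoic.
Oldest start 4031 minus youngest end 0 gives 4031 Myr overall.
Individual lengths (start − end): Neoproterozoic 461.2; Mesozoic 185.902; Eoarchean 431; Cenozoic 66. The largest is Neoproterozoic at 461.2 Myr.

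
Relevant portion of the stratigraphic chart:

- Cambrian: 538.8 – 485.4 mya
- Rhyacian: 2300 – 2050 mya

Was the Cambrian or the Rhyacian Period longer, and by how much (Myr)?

Rhyacian, by 196.6 million years

Cambrian: 538.8 − 485.4 = 53.4 Myr.
Rhyacian: 2300 − 2050 = 250 Myr.
Difference: 250 − 53.4 = 196.6 Myr, so the Rhyacian was longer.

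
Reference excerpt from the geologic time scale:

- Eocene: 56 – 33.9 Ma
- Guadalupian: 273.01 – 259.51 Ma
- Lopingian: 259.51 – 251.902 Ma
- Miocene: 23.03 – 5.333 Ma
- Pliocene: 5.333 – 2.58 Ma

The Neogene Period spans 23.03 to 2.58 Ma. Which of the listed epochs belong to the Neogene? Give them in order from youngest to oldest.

Pliocene, Miocene

Epochs with both bounds inside 23.03–2.58 Ma: Pliocene (5.333–2.58), Miocene (23.03–5.333).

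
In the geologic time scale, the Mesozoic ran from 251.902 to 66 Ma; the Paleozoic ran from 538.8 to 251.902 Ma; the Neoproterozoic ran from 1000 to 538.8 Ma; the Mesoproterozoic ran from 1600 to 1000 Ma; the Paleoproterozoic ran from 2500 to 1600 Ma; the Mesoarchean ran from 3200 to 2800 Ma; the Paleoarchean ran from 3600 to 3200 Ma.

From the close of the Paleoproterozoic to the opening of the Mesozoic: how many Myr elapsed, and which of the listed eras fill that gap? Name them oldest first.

1348.098 million years; Mesoproterozoic, Neoproterozoic, Paleozoic

The Paleoproterozoic closes at 1600 Ma and the Mesozoic opens at 251.902 Ma, so the interval is 1600 − 251.902 = 1348.098 Myr.
An era fits inside if it starts at or after 1600 Ma and ends at or before 251.902 Ma; oldest first that gives Mesoproterozoic, Neoproterozoic, Paleozoic.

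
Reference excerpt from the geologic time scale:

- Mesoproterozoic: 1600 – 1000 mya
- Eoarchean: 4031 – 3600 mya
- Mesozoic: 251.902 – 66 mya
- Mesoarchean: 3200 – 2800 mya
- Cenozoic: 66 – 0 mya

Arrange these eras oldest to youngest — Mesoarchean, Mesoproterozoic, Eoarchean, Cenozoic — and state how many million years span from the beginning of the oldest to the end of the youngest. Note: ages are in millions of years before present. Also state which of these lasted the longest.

Start ages (Ma): Eoarchean 4031, Mesoarchean 3200, Mesoproterozoic 1600, Cenozoic 66.
Ordered oldest to youngest: Eoarchean, Mesoarchean, Mesoproterozoic, Cenozoic.
Span = 4031 − 0 = 4031 Myr.
Durations: Eoarchean 431, Mesoarchean 400, Mesoproterozoic 600, Cenozoic 66 → longest is Mesoproterozoic (600 Myr).

Eoarchean → Mesoarchean → Mesoproterozoic → Cenozoic; total span 4031 Myr; longest is Mesoproterozoic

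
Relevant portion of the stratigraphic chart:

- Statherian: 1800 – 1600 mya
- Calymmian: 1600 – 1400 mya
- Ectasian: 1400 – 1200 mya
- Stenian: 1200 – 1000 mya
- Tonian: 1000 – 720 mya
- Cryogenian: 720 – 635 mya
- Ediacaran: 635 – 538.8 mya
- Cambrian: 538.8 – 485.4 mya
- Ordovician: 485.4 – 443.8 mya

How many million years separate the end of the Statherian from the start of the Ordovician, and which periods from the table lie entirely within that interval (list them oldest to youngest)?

1114.6 million years; Calymmian, Ectasian, Stenian, Tonian, Cryogenian, Ediacaran, Cambrian

End of Statherian = 1600 Ma; start of Ordovician = 485.4 Ma.
Gap = 1600 − 485.4 = 1114.6 Myr.
Periods wholly inside 1600–485.4 Ma: Calymmian (1600–1400), Ectasian (1400–1200), Stenian (1200–1000), Tonian (1000–720), Cryogenian (720–635), Ediacaran (635–538.8), Cambrian (538.8–485.4).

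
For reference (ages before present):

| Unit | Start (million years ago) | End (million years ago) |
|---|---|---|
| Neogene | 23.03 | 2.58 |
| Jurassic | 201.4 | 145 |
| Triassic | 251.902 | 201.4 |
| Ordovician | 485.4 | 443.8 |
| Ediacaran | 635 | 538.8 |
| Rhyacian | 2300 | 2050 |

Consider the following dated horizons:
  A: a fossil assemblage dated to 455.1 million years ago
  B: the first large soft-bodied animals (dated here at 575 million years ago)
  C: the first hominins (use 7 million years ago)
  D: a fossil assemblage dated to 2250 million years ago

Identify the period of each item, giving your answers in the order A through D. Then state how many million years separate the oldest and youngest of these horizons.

A — Ordovician; B — Ediacaran; C — Neogene; D — Rhyacian; span 2243 million years

A: 455.1 Ma lies in 485.4–443.8 Ma, so Ordovician.
B: 575 Ma lies in 635–538.8 Ma, so Ediacaran.
C: 7 Ma lies in 23.03–2.58 Ma, so Neogene.
D: 2250 Ma lies in 2300–2050 Ma, so Rhyacian.
Oldest = 2250 Ma, youngest = 7 Ma → span 2243 Myr.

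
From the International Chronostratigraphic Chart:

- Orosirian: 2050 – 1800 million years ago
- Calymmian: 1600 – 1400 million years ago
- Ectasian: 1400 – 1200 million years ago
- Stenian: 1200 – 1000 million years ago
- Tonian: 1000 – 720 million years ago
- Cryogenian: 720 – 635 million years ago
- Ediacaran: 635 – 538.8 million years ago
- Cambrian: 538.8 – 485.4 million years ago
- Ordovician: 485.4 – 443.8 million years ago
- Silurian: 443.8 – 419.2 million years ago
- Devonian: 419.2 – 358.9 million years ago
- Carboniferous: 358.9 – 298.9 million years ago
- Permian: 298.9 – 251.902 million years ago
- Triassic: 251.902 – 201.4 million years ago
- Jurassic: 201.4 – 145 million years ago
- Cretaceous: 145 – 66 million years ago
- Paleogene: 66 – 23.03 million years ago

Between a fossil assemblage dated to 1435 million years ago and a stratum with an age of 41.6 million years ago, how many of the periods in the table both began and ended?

1435 Ma sits inside the Calymmian (1600–1400) and 41.6 Ma inside the Paleogene (66–23.03); neither of those is wholly between the two dates.
The listed periods lying completely between them are Ectasian, Stenian, Tonian, Cryogenian, Ediacaran, Cambrian, Ordovician, Silurian, Devonian, Carboniferous, Permian, Triassic, Jurassic, Cretaceous — 14 in all.

14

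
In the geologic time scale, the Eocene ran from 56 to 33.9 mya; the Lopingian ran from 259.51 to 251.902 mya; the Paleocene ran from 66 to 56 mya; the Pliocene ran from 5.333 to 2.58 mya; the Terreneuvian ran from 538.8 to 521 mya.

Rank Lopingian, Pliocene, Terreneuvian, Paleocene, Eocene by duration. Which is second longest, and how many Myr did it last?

Terreneuvian, 17.8 million years

Start − end for each: Lopingian 259.51 − 251.902 = 7.608; Pliocene 5.333 − 2.58 = 2.753; Terreneuvian 538.8 − 521 = 17.8; Paleocene 66 − 56 = 10; Eocene 56 − 33.9 = 22.1.
Ranking these from longest: Eocene > Terreneuvian > Paleocene > Lopingian > Pliocene.
Position 2 in that ranking is Terreneuvian, which lasted 17.8 Myr.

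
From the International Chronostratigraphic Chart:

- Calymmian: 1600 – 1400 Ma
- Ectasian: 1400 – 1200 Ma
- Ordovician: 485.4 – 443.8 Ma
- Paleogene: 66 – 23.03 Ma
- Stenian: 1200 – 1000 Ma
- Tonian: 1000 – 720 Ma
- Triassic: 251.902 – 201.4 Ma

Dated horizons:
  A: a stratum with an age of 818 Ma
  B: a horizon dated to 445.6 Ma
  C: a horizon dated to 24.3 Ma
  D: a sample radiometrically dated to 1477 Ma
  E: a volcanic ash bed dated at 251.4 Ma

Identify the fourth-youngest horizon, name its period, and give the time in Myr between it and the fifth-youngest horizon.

Smaller Ma means younger, so youngest first: C 24.3 < E 251.4 < B 445.6 < A 818 < D 1477.
Counting 4 along gives A (818 Ma); the excerpt puts that inside the Tonian, 1000–720 Ma.
Next in line is D (1477 Ma), and 1477 − 818 = 659 Myr.

A, in the Tonian; 659 million years to D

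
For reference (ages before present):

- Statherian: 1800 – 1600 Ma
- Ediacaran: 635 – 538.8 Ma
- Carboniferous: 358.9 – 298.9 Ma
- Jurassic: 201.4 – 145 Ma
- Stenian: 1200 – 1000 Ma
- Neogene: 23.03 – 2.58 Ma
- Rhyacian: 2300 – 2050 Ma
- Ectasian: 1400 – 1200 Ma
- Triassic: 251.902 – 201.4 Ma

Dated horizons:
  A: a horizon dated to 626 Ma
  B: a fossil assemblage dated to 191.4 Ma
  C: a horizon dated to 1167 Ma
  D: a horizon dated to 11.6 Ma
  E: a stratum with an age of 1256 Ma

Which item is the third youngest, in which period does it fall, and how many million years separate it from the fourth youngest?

Sorted youngest-first by Ma: D (11.6), B (191.4), A (626), C (1167), E (1256).
The third youngest is A at 626 Ma, which lies in 635–538.8 Ma: the Ediacaran.
The fourth youngest is C at 1167 Ma; separation = |626 − 1167| = 541 Myr.

A, in the Ediacaran; 541 million years to C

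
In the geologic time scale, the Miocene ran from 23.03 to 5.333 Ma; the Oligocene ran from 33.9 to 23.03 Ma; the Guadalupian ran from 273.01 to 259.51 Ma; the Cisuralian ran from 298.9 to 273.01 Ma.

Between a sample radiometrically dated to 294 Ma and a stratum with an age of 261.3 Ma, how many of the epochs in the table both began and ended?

The older date is 294 Ma and the younger is 261.3 Ma.
No epoch both begins after 294 Ma and ends before 261.3 Ma, so the count is 0.

0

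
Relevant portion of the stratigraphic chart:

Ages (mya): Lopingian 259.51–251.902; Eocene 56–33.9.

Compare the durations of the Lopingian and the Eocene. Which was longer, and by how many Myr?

Eocene, by 14.492 million years

Lopingian: 259.51 − 251.902 = 7.608 Myr.
Eocene: 56 − 33.9 = 22.1 Myr.
Difference: 22.1 − 7.608 = 14.492 Myr, so the Eocene was longer.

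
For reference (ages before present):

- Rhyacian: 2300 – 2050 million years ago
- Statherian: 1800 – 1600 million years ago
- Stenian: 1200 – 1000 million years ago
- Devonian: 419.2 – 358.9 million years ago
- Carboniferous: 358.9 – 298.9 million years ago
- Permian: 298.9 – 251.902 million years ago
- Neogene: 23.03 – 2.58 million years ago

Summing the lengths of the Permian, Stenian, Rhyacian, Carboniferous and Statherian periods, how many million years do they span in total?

Each duration: Permian = 46.998; Stenian = 200; Rhyacian = 250; Carboniferous = 60; Statherian = 200.
Sum: 46.998 + 200 + 250 + 60 + 200 = 756.998 Myr.

756.998 million years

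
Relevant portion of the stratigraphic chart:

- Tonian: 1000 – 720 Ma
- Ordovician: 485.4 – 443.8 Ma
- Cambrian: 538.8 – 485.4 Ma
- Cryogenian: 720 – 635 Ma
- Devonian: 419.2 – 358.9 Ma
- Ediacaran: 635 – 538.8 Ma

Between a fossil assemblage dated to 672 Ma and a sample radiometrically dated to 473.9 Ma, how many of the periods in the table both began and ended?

2

672 Ma sits inside the Cryogenian (720–635) and 473.9 Ma inside the Ordovician (485.4–443.8); neither of those is wholly between the two dates.
The listed periods lying completely between them are Ediacaran, Cambrian — 2 in all.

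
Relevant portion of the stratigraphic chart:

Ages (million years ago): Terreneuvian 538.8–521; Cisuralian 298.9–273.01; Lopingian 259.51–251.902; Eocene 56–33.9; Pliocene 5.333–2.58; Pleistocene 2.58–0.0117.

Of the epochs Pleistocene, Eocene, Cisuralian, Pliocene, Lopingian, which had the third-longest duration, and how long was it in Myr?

Start − end for each: Pleistocene 2.58 − 0.0117 = 2.5683; Eocene 56 − 33.9 = 22.1; Cisuralian 298.9 − 273.01 = 25.89; Pliocene 5.333 − 2.58 = 2.753; Lopingian 259.51 − 251.902 = 7.608.
Ranking these from longest: Cisuralian > Eocene > Lopingian > Pliocene > Pleistocene.
Position 3 in that ranking is Lopingian, which lasted 7.608 Myr.

Lopingian, 7.608 million years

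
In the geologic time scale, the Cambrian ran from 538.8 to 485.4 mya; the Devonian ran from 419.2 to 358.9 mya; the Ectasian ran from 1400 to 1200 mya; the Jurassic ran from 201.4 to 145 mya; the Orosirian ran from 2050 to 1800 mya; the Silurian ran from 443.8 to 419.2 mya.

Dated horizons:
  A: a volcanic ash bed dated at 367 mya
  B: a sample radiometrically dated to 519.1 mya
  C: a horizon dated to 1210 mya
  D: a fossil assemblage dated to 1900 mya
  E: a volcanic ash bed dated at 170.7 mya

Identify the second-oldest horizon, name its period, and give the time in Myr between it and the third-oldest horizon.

C, in the Ectasian; 690.9 million years to B

Sorted oldest-first by Ma: D (1900), C (1210), B (519.1), A (367), E (170.7).
The second oldest is C at 1210 Ma, which lies in 1400–1200 Ma: the Ectasian.
The third oldest is B at 519.1 Ma; separation = |1210 − 519.1| = 690.9 Myr.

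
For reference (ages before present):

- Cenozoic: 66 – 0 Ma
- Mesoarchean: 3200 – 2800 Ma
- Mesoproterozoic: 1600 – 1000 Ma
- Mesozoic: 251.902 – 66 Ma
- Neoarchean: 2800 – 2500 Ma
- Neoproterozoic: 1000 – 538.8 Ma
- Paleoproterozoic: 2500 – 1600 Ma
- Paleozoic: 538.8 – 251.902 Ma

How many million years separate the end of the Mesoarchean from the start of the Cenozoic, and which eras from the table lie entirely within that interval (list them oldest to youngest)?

The Mesoarchean closes at 2800 Ma and the Cenozoic opens at 66 Ma, so the interval is 2800 − 66 = 2734 Myr.
An era fits inside if it starts at or after 2800 Ma and ends at or before 66 Ma; oldest first that gives Neoarchean, Paleoproterozoic, Mesoproterozoic, Neoproterozoic, Paleozoic, Mesozoic.

2734 million years; Neoarchean, Paleoproterozoic, Mesoproterozoic, Neoproterozoic, Paleozoic, Mesozoic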